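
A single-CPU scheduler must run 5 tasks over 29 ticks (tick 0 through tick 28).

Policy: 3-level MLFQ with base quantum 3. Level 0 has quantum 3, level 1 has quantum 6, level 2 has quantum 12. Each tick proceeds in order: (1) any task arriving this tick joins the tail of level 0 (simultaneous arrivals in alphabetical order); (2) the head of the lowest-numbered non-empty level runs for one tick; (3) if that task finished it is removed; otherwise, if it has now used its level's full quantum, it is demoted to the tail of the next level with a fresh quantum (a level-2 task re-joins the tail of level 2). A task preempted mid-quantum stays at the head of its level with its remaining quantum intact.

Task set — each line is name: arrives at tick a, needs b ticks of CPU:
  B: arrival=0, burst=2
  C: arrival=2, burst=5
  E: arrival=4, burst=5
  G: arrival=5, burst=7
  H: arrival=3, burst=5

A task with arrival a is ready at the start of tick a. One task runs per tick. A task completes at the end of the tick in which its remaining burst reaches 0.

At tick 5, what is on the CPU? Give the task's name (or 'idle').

running at tick 5 = H

t=0: L0/L1/L2 = B/-/- → run B
t=1: L0/L1/L2 = B/-/- → run B
t=2: L0/L1/L2 = C/-/- → run C
t=3: L0/L1/L2 = CH/-/- → run C
t=4: L0/L1/L2 = CHE/-/- → run C
t=5: L0/L1/L2 = HEG/C/- → run H
t=6: L0/L1/L2 = HEG/C/- → run H
t=7: L0/L1/L2 = HEG/C/- → run H
t=8: L0/L1/L2 = EG/CH/- → run E
t=9: L0/L1/L2 = EG/CH/- → run E
t=10: L0/L1/L2 = EG/CH/- → run E
t=11: L0/L1/L2 = G/CHE/- → run G
t=12: L0/L1/L2 = G/CHE/- → run G
t=13: L0/L1/L2 = G/CHE/- → run G
t=14: L0/L1/L2 = -/CHEG/- → run C
t=15: L0/L1/L2 = -/CHEG/- → run C
t=16: L0/L1/L2 = -/HEG/- → run H
t=17: L0/L1/L2 = -/HEG/- → run H
t=18: L0/L1/L2 = -/EG/- → run E
t=19: L0/L1/L2 = -/EG/- → run E
t=20: L0/L1/L2 = -/G/- → run G
t=21: L0/L1/L2 = -/G/- → run G
t=22: L0/L1/L2 = -/G/- → run G
t=23: L0/L1/L2 = -/G/- → run G
t=24: (idle)
t=25: (idle)
t=26: (idle)
t=27: (idle)
t=28: (idle)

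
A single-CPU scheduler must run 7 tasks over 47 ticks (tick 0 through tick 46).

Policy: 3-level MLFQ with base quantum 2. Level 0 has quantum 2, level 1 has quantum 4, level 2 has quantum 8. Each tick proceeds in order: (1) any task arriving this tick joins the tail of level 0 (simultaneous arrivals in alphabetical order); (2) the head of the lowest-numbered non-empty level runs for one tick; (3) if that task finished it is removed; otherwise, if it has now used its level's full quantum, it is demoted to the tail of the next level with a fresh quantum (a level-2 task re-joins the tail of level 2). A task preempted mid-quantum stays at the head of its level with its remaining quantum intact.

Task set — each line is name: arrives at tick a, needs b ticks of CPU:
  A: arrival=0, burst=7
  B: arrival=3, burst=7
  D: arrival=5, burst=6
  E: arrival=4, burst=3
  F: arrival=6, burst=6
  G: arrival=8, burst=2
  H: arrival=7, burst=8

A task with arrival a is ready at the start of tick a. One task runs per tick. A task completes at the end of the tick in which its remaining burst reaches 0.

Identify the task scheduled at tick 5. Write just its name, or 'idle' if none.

running at tick 5 = E

t=0: L0/L1/L2 = A/-/- → run A
t=1: L0/L1/L2 = A/-/- → run A
t=2: L0/L1/L2 = -/A/- → run A
t=3: L0/L1/L2 = B/A/- → run B
t=4: L0/L1/L2 = BE/A/- → run B
t=5: L0/L1/L2 = ED/AB/- → run E
t=6: L0/L1/L2 = EDF/AB/- → run E
t=7: L0/L1/L2 = DFH/ABE/- → run D
t=8: L0/L1/L2 = DFHG/ABE/- → run D
t=9: L0/L1/L2 = FHG/ABED/- → run F
t=10: L0/L1/L2 = FHG/ABED/- → run F
t=11: L0/L1/L2 = HG/ABEDF/- → run H
t=12: L0/L1/L2 = HG/ABEDF/- → run H
t=13: L0/L1/L2 = G/ABEDFH/- → run G
t=14: L0/L1/L2 = G/ABEDFH/- → run G
t=15: L0/L1/L2 = -/ABEDFH/- → run A
t=16: L0/L1/L2 = -/ABEDFH/- → run A
t=17: L0/L1/L2 = -/ABEDFH/- → run A
t=18: L0/L1/L2 = -/BEDFH/A → run B
t=19: L0/L1/L2 = -/BEDFH/A → run B
t=20: L0/L1/L2 = -/BEDFH/A → run B
t=21: L0/L1/L2 = -/BEDFH/A → run B
t=22: L0/L1/L2 = -/EDFH/AB → run E
t=23: L0/L1/L2 = -/DFH/AB → run D
t=24: L0/L1/L2 = -/DFH/AB → run D
t=25: L0/L1/L2 = -/DFH/AB → run D
t=26: L0/L1/L2 = -/DFH/AB → run D
t=27: L0/L1/L2 = -/FH/AB → run F
t=28: L0/L1/L2 = -/FH/AB → run F
t=29: L0/L1/L2 = -/FH/AB → run F
t=30: L0/L1/L2 = -/FH/AB → run F
t=31: L0/L1/L2 = -/H/AB → run H
t=32: L0/L1/L2 = -/H/AB → run H
t=33: L0/L1/L2 = -/H/AB → run H
t=34: L0/L1/L2 = -/H/AB → run H
t=35: L0/L1/L2 = -/-/ABH → run A
t=36: L0/L1/L2 = -/-/BH → run B
t=37: L0/L1/L2 = -/-/H → run H
t=38: L0/L1/L2 = -/-/H → run H
t=39: (idle)
t=40: (idle)
t=41: (idle)
t=42: (idle)
t=43: (idle)
t=44: (idle)
t=45: (idle)
t=46: (idle)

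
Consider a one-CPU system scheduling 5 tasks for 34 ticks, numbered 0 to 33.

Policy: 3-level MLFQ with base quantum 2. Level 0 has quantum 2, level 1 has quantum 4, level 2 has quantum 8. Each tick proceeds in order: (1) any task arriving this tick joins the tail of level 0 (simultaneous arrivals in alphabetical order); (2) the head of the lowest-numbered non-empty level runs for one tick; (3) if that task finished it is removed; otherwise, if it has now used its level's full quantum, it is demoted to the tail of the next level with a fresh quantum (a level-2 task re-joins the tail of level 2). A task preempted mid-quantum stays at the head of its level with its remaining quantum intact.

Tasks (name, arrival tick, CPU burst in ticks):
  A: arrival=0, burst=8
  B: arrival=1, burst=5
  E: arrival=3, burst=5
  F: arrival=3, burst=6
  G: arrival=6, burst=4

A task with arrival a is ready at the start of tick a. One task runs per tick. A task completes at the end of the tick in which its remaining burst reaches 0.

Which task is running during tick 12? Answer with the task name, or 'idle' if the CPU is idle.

running at tick 12 = A

t=0: L0/L1/L2 = A/-/- → run A
t=1: L0/L1/L2 = AB/-/- → run A
t=2: L0/L1/L2 = B/A/- → run B
t=3: L0/L1/L2 = BEF/A/- → run B
t=4: L0/L1/L2 = EF/AB/- → run E
t=5: L0/L1/L2 = EF/AB/- → run E
t=6: L0/L1/L2 = FG/ABE/- → run F
t=7: L0/L1/L2 = FG/ABE/- → run F
t=8: L0/L1/L2 = G/ABEF/- → run G
t=9: L0/L1/L2 = G/ABEF/- → run G
t=10: L0/L1/L2 = -/ABEFG/- → run A
t=11: L0/L1/L2 = -/ABEFG/- → run A
t=12: L0/L1/L2 = -/ABEFG/- → run A
t=13: L0/L1/L2 = -/ABEFG/- → run A
t=14: L0/L1/L2 = -/BEFG/A → run B
t=15: L0/L1/L2 = -/BEFG/A → run B
t=16: L0/L1/L2 = -/BEFG/A → run B
t=17: L0/L1/L2 = -/EFG/A → run E
t=18: L0/L1/L2 = -/EFG/A → run E
t=19: L0/L1/L2 = -/EFG/A → run E
t=20: L0/L1/L2 = -/FG/A → run F
t=21: L0/L1/L2 = -/FG/A → run F
t=22: L0/L1/L2 = -/FG/A → run F
t=23: L0/L1/L2 = -/FG/A → run F
t=24: L0/L1/L2 = -/G/A → run G
t=25: L0/L1/L2 = -/G/A → run G
t=26: L0/L1/L2 = -/-/A → run A
t=27: L0/L1/L2 = -/-/A → run A
t=28: (idle)
t=29: (idle)
t=30: (idle)
t=31: (idle)
t=32: (idle)
t=33: (idle)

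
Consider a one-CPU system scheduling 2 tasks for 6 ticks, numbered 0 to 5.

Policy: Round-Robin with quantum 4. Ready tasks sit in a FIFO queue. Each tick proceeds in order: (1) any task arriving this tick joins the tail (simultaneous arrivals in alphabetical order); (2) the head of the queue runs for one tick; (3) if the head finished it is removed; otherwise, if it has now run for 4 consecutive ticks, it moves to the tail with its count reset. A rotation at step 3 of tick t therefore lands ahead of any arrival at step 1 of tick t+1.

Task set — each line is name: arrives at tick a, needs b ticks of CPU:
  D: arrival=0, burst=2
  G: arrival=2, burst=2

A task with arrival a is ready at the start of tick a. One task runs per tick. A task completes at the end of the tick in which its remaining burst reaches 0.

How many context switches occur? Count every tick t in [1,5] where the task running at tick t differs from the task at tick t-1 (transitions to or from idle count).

t=0: queue=[D] q_used=0 → run D
t=1: queue=[D] q_used=1 → run D
t=2: queue=[G] q_used=0 → run G
t=3: queue=[G] q_used=1 → run G
t=4: (idle)
t=5: (idle)

context switches = 2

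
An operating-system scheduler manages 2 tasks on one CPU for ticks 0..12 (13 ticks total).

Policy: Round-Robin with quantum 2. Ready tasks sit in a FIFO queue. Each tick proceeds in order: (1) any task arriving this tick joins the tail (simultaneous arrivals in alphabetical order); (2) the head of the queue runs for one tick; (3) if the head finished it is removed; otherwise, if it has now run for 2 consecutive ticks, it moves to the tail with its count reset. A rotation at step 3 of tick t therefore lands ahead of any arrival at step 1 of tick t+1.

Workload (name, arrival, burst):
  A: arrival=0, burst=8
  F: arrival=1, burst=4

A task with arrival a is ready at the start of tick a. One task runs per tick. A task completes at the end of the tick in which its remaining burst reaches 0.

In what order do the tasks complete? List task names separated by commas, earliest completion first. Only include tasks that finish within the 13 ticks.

completion order = F, A

t=0: queue=[A] q_used=0 → run A
t=1: queue=[A,F] q_used=1 → run A
t=2: queue=[F,A] q_used=0 → run F
t=3: queue=[F,A] q_used=1 → run F
t=4: queue=[A,F] q_used=0 → run A
t=5: queue=[A,F] q_used=1 → run A
t=6: queue=[F,A] q_used=0 → run F
t=7: queue=[F,A] q_used=1 → run F
t=8: queue=[A] q_used=0 → run A
t=9: queue=[A] q_used=1 → run A
t=10: queue=[A] q_used=0 → run A
t=11: queue=[A] q_used=1 → run A
t=12: (idle)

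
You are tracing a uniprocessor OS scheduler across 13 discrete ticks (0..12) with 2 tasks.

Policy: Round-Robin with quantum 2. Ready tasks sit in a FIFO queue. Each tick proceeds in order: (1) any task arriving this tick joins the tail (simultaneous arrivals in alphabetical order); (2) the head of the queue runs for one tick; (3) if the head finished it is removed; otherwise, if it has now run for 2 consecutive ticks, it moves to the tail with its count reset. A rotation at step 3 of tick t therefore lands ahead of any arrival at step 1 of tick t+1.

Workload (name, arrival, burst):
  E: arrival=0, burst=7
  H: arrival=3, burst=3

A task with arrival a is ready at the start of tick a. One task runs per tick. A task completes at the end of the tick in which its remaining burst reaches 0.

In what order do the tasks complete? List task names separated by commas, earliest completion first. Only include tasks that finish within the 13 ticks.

t=0: queue=[E] q_used=0 → run E
t=1: queue=[E] q_used=1 → run E
t=2: queue=[E] q_used=0 → run E
t=3: queue=[E,H] q_used=1 → run E
t=4: queue=[H,E] q_used=0 → run H
t=5: queue=[H,E] q_used=1 → run H
t=6: queue=[E,H] q_used=0 → run E
t=7: queue=[E,H] q_used=1 → run E
t=8: queue=[H,E] q_used=0 → run H
t=9: queue=[E] q_used=0 → run E
t=10: (idle)
t=11: (idle)
t=12: (idle)

completion order = H, E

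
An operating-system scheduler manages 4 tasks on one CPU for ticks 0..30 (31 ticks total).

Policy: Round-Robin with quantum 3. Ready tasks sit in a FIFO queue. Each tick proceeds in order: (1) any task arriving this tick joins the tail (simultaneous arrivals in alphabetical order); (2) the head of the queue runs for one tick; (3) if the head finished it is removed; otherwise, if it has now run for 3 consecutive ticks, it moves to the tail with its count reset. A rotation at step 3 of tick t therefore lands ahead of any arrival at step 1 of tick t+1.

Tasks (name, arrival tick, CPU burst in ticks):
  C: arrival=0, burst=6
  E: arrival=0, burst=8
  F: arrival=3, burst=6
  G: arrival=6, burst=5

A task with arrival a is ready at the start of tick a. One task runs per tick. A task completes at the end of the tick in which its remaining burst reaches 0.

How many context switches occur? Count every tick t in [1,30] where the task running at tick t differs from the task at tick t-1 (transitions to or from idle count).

context switches = 9

t=0: queue=[C,E] q_used=0 → run C
t=1: queue=[C,E] q_used=1 → run C
t=2: queue=[C,E] q_used=2 → run C
t=3: queue=[E,C,F] q_used=0 → run E
t=4: queue=[E,C,F] q_used=1 → run E
t=5: queue=[E,C,F] q_used=2 → run E
t=6: queue=[C,F,E,G] q_used=0 → run C
t=7: queue=[C,F,E,G] q_used=1 → run C
t=8: queue=[C,F,E,G] q_used=2 → run C
t=9: queue=[F,E,G] q_used=0 → run F
t=10: queue=[F,E,G] q_used=1 → run F
t=11: queue=[F,E,G] q_used=2 → run F
t=12: queue=[E,G,F] q_used=0 → run E
t=13: queue=[E,G,F] q_used=1 → run E
t=14: queue=[E,G,F] q_used=2 → run E
t=15: queue=[G,F,E] q_used=0 → run G
t=16: queue=[G,F,E] q_used=1 → run G
t=17: queue=[G,F,E] q_used=2 → run G
t=18: queue=[F,E,G] q_used=0 → run F
t=19: queue=[F,E,G] q_used=1 → run F
t=20: queue=[F,E,G] q_used=2 → run F
t=21: queue=[E,G] q_used=0 → run E
t=22: queue=[E,G] q_used=1 → run E
t=23: queue=[G] q_used=0 → run G
t=24: queue=[G] q_used=1 → run G
t=25: (idle)
t=26: (idle)
t=27: (idle)
t=28: (idle)
t=29: (idle)
t=30: (idle)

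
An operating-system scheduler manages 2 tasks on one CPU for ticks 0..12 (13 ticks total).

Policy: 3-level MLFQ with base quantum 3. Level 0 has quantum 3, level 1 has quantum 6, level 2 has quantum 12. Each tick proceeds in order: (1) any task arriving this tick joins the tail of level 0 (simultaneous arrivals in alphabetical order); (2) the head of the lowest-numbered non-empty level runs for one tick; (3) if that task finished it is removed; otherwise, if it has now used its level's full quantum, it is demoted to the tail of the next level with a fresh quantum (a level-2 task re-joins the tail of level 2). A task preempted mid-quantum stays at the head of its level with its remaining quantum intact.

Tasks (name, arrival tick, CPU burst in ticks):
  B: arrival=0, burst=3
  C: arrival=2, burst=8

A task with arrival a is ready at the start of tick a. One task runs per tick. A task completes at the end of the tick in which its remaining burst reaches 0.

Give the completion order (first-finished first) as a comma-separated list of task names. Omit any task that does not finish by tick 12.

t=0: L0/L1/L2 = B/-/- → run B
t=1: L0/L1/L2 = B/-/- → run B
t=2: L0/L1/L2 = BC/-/- → run B
t=3: L0/L1/L2 = C/-/- → run C
t=4: L0/L1/L2 = C/-/- → run C
t=5: L0/L1/L2 = C/-/- → run C
t=6: L0/L1/L2 = -/C/- → run C
t=7: L0/L1/L2 = -/C/- → run C
t=8: L0/L1/L2 = -/C/- → run C
t=9: L0/L1/L2 = -/C/- → run C
t=10: L0/L1/L2 = -/C/- → run C
t=11: (idle)
t=12: (idle)

completion order = B, C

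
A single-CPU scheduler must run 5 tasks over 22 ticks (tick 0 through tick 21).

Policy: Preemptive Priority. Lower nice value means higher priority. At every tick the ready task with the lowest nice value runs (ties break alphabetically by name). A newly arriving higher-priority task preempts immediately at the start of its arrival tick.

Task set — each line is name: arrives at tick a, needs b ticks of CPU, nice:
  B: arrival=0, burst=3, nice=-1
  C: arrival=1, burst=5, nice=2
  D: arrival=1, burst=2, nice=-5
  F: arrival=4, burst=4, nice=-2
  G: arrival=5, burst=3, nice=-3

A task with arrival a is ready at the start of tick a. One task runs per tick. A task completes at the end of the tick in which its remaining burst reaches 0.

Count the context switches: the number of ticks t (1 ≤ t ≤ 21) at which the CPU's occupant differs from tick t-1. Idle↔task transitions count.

context switches = 8

t=0: ready={B} → run B
t=1: ready={B,C,D} → run D
t=2: ready={B,C,D} → run D
t=3: ready={B,C} → run B
t=4: ready={B,C,F} → run F
t=5: ready={B,C,F,G} → run G
t=6: ready={B,C,F,G} → run G
t=7: ready={B,C,F,G} → run G
t=8: ready={B,C,F} → run F
t=9: ready={B,C,F} → run F
t=10: ready={B,C,F} → run F
t=11: ready={B,C} → run B
t=12: ready={C} → run C
t=13: ready={C} → run C
t=14: ready={C} → run C
t=15: ready={C} → run C
t=16: ready={C} → run C
t=17: (idle)
t=18: (idle)
t=19: (idle)
t=20: (idle)
t=21: (idle)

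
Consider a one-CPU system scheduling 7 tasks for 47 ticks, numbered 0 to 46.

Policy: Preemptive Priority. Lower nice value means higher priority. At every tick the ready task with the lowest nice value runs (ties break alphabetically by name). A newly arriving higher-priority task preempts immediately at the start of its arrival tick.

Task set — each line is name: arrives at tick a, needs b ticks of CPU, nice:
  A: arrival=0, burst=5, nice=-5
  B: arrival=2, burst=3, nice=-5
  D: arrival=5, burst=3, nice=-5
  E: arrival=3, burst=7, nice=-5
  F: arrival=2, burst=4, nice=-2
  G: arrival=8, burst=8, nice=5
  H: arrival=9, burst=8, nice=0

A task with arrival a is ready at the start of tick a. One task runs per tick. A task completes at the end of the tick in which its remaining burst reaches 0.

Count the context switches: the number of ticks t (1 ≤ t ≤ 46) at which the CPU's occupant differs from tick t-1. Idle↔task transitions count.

t=0: ready={A} → run A
t=1: ready={A} → run A
t=2: ready={A,B,F} → run A
t=3: ready={A,B,E,F} → run A
t=4: ready={A,B,E,F} → run A
t=5: ready={B,D,E,F} → run B
t=6: ready={B,D,E,F} → run B
t=7: ready={B,D,E,F} → run B
t=8: ready={D,E,F,G} → run D
t=9: ready={D,E,F,G,H} → run D
t=10: ready={D,E,F,G,H} → run D
t=11: ready={E,F,G,H} → run E
t=12: ready={E,F,G,H} → run E
t=13: ready={E,F,G,H} → run E
t=14: ready={E,F,G,H} → run E
t=15: ready={E,F,G,H} → run E
t=16: ready={E,F,G,H} → run E
t=17: ready={E,F,G,H} → run E
t=18: ready={F,G,H} → run F
t=19: ready={F,G,H} → run F
t=20: ready={F,G,H} → run F
t=21: ready={F,G,H} → run F
t=22: ready={G,H} → run H
t=23: ready={G,H} → run H
t=24: ready={G,H} → run H
t=25: ready={G,H} → run H
t=26: ready={G,H} → run H
t=27: ready={G,H} → run H
t=28: ready={G,H} → run H
t=29: ready={G,H} → run H
t=30: ready={G} → run G
t=31: ready={G} → run G
t=32: ready={G} → run G
t=33: ready={G} → run G
t=34: ready={G} → run G
t=35: ready={G} → run G
t=36: ready={G} → run G
t=37: ready={G} → run G
t=38: (idle)
t=39: (idle)
t=40: (idle)
t=41: (idle)
t=42: (idle)
t=43: (idle)
t=44: (idle)
t=45: (idle)
t=46: (idle)

context switches = 7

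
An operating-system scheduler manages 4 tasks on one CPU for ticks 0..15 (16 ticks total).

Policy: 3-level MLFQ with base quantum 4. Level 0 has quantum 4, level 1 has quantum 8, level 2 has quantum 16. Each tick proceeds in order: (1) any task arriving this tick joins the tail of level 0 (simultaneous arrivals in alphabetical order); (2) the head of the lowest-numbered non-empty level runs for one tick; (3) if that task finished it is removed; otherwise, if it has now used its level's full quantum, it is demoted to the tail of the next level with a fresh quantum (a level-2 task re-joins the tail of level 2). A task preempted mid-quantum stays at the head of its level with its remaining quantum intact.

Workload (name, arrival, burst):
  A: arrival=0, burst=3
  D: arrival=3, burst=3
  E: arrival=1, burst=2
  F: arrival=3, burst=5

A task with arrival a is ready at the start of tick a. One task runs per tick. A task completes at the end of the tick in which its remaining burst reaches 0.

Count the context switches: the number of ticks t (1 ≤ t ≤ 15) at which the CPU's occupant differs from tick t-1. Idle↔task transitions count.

t=0: L0/L1/L2 = A/-/- → run A
t=1: L0/L1/L2 = AE/-/- → run A
t=2: L0/L1/L2 = AE/-/- → run A
t=3: L0/L1/L2 = EDF/-/- → run E
t=4: L0/L1/L2 = EDF/-/- → run E
t=5: L0/L1/L2 = DF/-/- → run D
t=6: L0/L1/L2 = DF/-/- → run D
t=7: L0/L1/L2 = DF/-/- → run D
t=8: L0/L1/L2 = F/-/- → run F
t=9: L0/L1/L2 = F/-/- → run F
t=10: L0/L1/L2 = F/-/- → run F
t=11: L0/L1/L2 = F/-/- → run F
t=12: L0/L1/L2 = -/F/- → run F
t=13: (idle)
t=14: (idle)
t=15: (idle)

context switches = 4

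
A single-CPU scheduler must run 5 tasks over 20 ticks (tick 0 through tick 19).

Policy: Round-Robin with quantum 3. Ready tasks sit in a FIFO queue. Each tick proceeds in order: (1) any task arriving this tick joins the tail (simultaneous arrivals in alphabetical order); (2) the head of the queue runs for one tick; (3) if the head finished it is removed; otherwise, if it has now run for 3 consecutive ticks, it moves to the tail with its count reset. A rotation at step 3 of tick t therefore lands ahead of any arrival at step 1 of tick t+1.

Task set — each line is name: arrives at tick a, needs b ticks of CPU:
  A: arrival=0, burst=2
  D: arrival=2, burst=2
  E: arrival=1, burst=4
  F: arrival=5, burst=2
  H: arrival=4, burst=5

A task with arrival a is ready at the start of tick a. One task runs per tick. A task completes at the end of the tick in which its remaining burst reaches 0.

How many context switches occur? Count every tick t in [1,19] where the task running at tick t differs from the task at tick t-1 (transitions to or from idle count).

t=0: queue=[A] q_used=0 → run A
t=1: queue=[A,E] q_used=1 → run A
t=2: queue=[E,D] q_used=0 → run E
t=3: queue=[E,D] q_used=1 → run E
t=4: queue=[E,D,H] q_used=2 → run E
t=5: queue=[D,H,E,F] q_used=0 → run D
t=6: queue=[D,H,E,F] q_used=1 → run D
t=7: queue=[H,E,F] q_used=0 → run H
t=8: queue=[H,E,F] q_used=1 → run H
t=9: queue=[H,E,F] q_used=2 → run H
t=10: queue=[E,F,H] q_used=0 → run E
t=11: queue=[F,H] q_used=0 → run F
t=12: queue=[F,H] q_used=1 → run F
t=13: queue=[H] q_used=0 → run H
t=14: queue=[H] q_used=1 → run H
t=15: (idle)
t=16: (idle)
t=17: (idle)
t=18: (idle)
t=19: (idle)

context switches = 7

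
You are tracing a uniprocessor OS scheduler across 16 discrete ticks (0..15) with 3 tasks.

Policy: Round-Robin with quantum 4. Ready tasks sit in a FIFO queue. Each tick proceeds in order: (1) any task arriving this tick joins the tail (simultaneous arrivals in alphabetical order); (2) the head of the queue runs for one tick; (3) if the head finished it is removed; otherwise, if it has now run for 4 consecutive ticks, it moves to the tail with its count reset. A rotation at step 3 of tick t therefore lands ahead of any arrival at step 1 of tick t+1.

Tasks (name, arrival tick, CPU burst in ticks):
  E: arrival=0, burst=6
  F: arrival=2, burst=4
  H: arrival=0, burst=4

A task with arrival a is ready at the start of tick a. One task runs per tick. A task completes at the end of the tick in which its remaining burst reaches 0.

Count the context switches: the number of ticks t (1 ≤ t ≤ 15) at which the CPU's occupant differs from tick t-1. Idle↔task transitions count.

t=0: queue=[E,H] q_used=0 → run E
t=1: queue=[E,H] q_used=1 → run E
t=2: queue=[E,H,F] q_used=2 → run E
t=3: queue=[E,H,F] q_used=3 → run E
t=4: queue=[H,F,E] q_used=0 → run H
t=5: queue=[H,F,E] q_used=1 → run H
t=6: queue=[H,F,E] q_used=2 → run H
t=7: queue=[H,F,E] q_used=3 → run H
t=8: queue=[F,E] q_used=0 → run F
t=9: queue=[F,E] q_used=1 → run F
t=10: queue=[F,E] q_used=2 → run F
t=11: queue=[F,E] q_used=3 → run F
t=12: queue=[E] q_used=0 → run E
t=13: queue=[E] q_used=1 → run E
t=14: (idle)
t=15: (idle)

context switches = 4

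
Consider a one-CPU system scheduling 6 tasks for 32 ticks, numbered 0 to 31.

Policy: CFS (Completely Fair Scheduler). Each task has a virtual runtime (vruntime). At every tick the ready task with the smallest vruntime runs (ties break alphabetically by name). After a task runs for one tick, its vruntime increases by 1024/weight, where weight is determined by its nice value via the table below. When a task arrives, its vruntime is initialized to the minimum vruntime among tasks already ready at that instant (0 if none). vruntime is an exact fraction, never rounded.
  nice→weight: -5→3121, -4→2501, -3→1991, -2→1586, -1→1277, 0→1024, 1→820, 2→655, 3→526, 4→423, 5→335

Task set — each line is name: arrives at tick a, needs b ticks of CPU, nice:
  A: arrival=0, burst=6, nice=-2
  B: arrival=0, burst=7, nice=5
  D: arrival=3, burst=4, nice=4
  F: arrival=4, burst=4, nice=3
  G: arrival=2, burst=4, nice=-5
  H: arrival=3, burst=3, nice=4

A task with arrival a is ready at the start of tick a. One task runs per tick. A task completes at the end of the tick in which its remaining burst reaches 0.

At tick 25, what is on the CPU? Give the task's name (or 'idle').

running at tick 25 = B

t=0: vr[A=0 B=0] → run A
t=1: vr[A=512/793 B=0] → run B
t=2: vr[A=512/793 B=1024/335 G=512/793] → run A
t=3: vr[A=1024/793 B=1024/335 D=512/793 G=512/793 H=512/793] → run D
t=4: vr[A=1024/793 B=1024/335 D=1028608/335439 F=512/793 G=512/793 H=512/793] → run F
t=5: vr[A=1024/793 B=1024/335 D=1028608/335439 F=540672/208559 G=512/793 H=512/793] → run G
t=6: vr[A=1024/793 B=1024/335 D=1028608/335439 F=540672/208559 G=2409984/2474953 H=512/793] → run H
t=7: vr[A=1024/793 B=1024/335 D=1028608/335439 F=540672/208559 G=2409984/2474953 H=1028608/335439] → run G
t=8: vr[A=1024/793 B=1024/335 D=1028608/335439 F=540672/208559 G=3222016/2474953 H=1028608/335439] → run A
t=9: vr[A=1536/793 B=1024/335 D=1028608/335439 F=540672/208559 G=3222016/2474953 H=1028608/335439] → run G
t=10: vr[A=1536/793 B=1024/335 D=1028608/335439 F=540672/208559 G=4034048/2474953 H=1028608/335439] → run G
t=11: vr[A=1536/793 B=1024/335 D=1028608/335439 F=540672/208559 H=1028608/335439] → run A
t=12: vr[A=2048/793 B=1024/335 D=1028608/335439 F=540672/208559 H=1028608/335439] → run A
t=13: vr[A=2560/793 B=1024/335 D=1028608/335439 F=540672/208559 H=1028608/335439] → run F
t=14: vr[A=2560/793 B=1024/335 D=1028608/335439 F=946688/208559 H=1028608/335439] → run B
t=15: vr[A=2560/793 B=2048/335 D=1028608/335439 F=946688/208559 H=1028608/335439] → run D
t=16: vr[A=2560/793 B=2048/335 D=1840640/335439 F=946688/208559 H=1028608/335439] → run H
t=17: vr[A=2560/793 B=2048/335 D=1840640/335439 F=946688/208559 H=1840640/335439] → run A
t=18: vr[B=2048/335 D=1840640/335439 F=946688/208559 H=1840640/335439] → run F
t=19: vr[B=2048/335 D=1840640/335439 F=1352704/208559 H=1840640/335439] → run D
t=20: vr[B=2048/335 D=884224/111813 F=1352704/208559 H=1840640/335439] → run H
t=21: vr[B=2048/335 D=884224/111813 F=1352704/208559] → run B
t=22: vr[B=3072/335 D=884224/111813 F=1352704/208559] → run F
t=23: vr[B=3072/335 D=884224/111813] → run D
t=24: vr[B=3072/335] → run B
t=25: vr[B=4096/335] → run B
t=26: vr[B=1024/67] → run B
t=27: vr[B=6144/335] → run B
t=28: (idle)
t=29: (idle)
t=30: (idle)
t=31: (idle)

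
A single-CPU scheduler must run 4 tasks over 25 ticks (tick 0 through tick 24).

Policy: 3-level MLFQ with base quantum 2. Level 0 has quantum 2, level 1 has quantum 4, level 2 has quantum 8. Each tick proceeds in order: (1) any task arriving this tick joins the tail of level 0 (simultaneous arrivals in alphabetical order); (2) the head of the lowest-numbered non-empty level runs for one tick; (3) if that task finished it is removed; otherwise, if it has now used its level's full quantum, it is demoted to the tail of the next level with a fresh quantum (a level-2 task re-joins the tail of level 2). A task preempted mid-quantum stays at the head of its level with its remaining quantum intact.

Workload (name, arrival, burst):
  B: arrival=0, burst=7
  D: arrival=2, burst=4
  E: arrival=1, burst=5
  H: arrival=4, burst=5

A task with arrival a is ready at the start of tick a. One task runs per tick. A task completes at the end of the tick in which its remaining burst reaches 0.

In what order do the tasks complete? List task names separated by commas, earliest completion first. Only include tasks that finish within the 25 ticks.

completion order = E, D, H, B

t=0: L0/L1/L2 = B/-/- → run B
t=1: L0/L1/L2 = BE/-/- → run B
t=2: L0/L1/L2 = ED/B/- → run E
t=3: L0/L1/L2 = ED/B/- → run E
t=4: L0/L1/L2 = DH/BE/- → run D
t=5: L0/L1/L2 = DH/BE/- → run D
t=6: L0/L1/L2 = H/BED/- → run H
t=7: L0/L1/L2 = H/BED/- → run H
t=8: L0/L1/L2 = -/BEDH/- → run B
t=9: L0/L1/L2 = -/BEDH/- → run B
t=10: L0/L1/L2 = -/BEDH/- → run B
t=11: L0/L1/L2 = -/BEDH/- → run B
t=12: L0/L1/L2 = -/EDH/B → run E
t=13: L0/L1/L2 = -/EDH/B → run E
t=14: L0/L1/L2 = -/EDH/B → run E
t=15: L0/L1/L2 = -/DH/B → run D
t=16: L0/L1/L2 = -/DH/B → run D
t=17: L0/L1/L2 = -/H/B → run H
t=18: L0/L1/L2 = -/H/B → run H
t=19: L0/L1/L2 = -/H/B → run H
t=20: L0/L1/L2 = -/-/B → run B
t=21: (idle)
t=22: (idle)
t=23: (idle)
t=24: (idle)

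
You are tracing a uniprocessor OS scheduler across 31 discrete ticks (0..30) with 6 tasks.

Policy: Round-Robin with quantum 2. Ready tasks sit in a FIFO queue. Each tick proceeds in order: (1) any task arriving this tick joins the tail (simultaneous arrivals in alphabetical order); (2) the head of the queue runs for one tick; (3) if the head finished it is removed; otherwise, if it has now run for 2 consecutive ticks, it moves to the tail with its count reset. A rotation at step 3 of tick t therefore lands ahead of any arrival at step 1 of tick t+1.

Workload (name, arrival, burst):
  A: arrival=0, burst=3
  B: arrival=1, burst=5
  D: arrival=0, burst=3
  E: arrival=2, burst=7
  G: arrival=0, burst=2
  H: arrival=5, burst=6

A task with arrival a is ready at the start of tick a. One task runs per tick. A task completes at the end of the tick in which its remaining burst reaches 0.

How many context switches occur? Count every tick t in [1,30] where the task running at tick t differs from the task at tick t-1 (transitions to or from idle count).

t=0: queue=[A,D,G] q_used=0 → run A
t=1: queue=[A,D,G,B] q_used=1 → run A
t=2: queue=[D,G,B,A,E] q_used=0 → run D
t=3: queue=[D,G,B,A,E] q_used=1 → run D
t=4: queue=[G,B,A,E,D] q_used=0 → run G
t=5: queue=[G,B,A,E,D,H] q_used=1 → run G
t=6: queue=[B,A,E,D,H] q_used=0 → run B
t=7: queue=[B,A,E,D,H] q_used=1 → run B
t=8: queue=[A,E,D,H,B] q_used=0 → run A
t=9: queue=[E,D,H,B] q_used=0 → run E
t=10: queue=[E,D,H,B] q_used=1 → run E
t=11: queue=[D,H,B,E] q_used=0 → run D
t=12: queue=[H,B,E] q_used=0 → run H
t=13: queue=[H,B,E] q_used=1 → run H
t=14: queue=[B,E,H] q_used=0 → run B
t=15: queue=[B,E,H] q_used=1 → run B
t=16: queue=[E,H,B] q_used=0 → run E
t=17: queue=[E,H,B] q_used=1 → run E
t=18: queue=[H,B,E] q_used=0 → run H
t=19: queue=[H,B,E] q_used=1 → run H
t=20: queue=[B,E,H] q_used=0 → run B
t=21: queue=[E,H] q_used=0 → run E
t=22: queue=[E,H] q_used=1 → run E
t=23: queue=[H,E] q_used=0 → run H
t=24: queue=[H,E] q_used=1 → run H
t=25: queue=[E] q_used=0 → run E
t=26: (idle)
t=27: (idle)
t=28: (idle)
t=29: (idle)
t=30: (idle)

context switches = 15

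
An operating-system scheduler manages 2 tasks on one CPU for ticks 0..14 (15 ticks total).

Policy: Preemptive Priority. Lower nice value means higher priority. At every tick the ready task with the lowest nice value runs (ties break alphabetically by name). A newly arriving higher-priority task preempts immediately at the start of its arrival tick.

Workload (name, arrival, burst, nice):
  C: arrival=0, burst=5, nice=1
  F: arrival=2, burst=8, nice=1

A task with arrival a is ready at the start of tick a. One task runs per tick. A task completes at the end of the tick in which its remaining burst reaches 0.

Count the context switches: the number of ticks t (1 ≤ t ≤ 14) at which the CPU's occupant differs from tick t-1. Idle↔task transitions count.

context switches = 2

t=0: ready={C} → run C
t=1: ready={C} → run C
t=2: ready={C,F} → run C
t=3: ready={C,F} → run C
t=4: ready={C,F} → run C
t=5: ready={F} → run F
t=6: ready={F} → run F
t=7: ready={F} → run F
t=8: ready={F} → run F
t=9: ready={F} → run F
t=10: ready={F} → run F
t=11: ready={F} → run F
t=12: ready={F} → run F
t=13: (idle)
t=14: (idle)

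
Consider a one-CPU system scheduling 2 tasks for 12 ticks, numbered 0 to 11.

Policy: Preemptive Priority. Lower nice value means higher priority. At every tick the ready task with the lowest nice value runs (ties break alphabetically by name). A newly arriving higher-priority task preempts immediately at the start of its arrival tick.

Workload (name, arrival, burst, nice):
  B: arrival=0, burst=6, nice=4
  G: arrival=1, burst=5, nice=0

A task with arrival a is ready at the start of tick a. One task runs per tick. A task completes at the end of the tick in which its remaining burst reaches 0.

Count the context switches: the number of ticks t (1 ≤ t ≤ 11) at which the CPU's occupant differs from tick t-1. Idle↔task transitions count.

t=0: ready={B} → run B
t=1: ready={B,G} → run G
t=2: ready={B,G} → run G
t=3: ready={B,G} → run G
t=4: ready={B,G} → run G
t=5: ready={B,G} → run G
t=6: ready={B} → run B
t=7: ready={B} → run B
t=8: ready={B} → run B
t=9: ready={B} → run B
t=10: ready={B} → run B
t=11: (idle)

context switches = 3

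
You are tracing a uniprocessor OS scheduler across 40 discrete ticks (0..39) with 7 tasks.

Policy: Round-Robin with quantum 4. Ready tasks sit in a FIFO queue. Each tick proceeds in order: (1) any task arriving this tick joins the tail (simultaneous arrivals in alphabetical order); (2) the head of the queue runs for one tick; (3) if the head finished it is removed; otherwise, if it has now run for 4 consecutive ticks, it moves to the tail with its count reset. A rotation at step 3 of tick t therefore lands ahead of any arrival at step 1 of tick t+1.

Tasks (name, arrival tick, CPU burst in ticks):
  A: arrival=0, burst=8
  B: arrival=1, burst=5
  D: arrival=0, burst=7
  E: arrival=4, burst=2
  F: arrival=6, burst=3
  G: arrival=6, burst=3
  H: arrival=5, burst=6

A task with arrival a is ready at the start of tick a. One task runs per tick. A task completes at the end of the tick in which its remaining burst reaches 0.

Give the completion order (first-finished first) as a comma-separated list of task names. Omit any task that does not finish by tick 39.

t=0: queue=[A,D] q_used=0 → run A
t=1: queue=[A,D,B] q_used=1 → run A
t=2: queue=[A,D,B] q_used=2 → run A
t=3: queue=[A,D,B] q_used=3 → run A
t=4: queue=[D,B,A,E] q_used=0 → run D
t=5: queue=[D,B,A,E,H] q_used=1 → run D
t=6: queue=[D,B,A,E,H,F,G] q_used=2 → run D
t=7: queue=[D,B,A,E,H,F,G] q_used=3 → run D
t=8: queue=[B,A,E,H,F,G,D] q_used=0 → run B
t=9: queue=[B,A,E,H,F,G,D] q_used=1 → run B
t=10: queue=[B,A,E,H,F,G,D] q_used=2 → run B
t=11: queue=[B,A,E,H,F,G,D] q_used=3 → run B
t=12: queue=[A,E,H,F,G,D,B] q_used=0 → run A
t=13: queue=[A,E,H,F,G,D,B] q_used=1 → run A
t=14: queue=[A,E,H,F,G,D,B] q_used=2 → run A
t=15: queue=[A,E,H,F,G,D,B] q_used=3 → run A
t=16: queue=[E,H,F,G,D,B] q_used=0 → run E
t=17: queue=[E,H,F,G,D,B] q_used=1 → run E
t=18: queue=[H,F,G,D,B] q_used=0 → run H
t=19: queue=[H,F,G,D,B] q_used=1 → run H
t=20: queue=[H,F,G,D,B] q_used=2 → run H
t=21: queue=[H,F,G,D,B] q_used=3 → run H
t=22: queue=[F,G,D,B,H] q_used=0 → run F
t=23: queue=[F,G,D,B,H] q_used=1 → run F
t=24: queue=[F,G,D,B,H] q_used=2 → run F
t=25: queue=[G,D,B,H] q_used=0 → run G
t=26: queue=[G,D,B,H] q_used=1 → run G
t=27: queue=[G,D,B,H] q_used=2 → run G
t=28: queue=[D,B,H] q_used=0 → run D
t=29: queue=[D,B,H] q_used=1 → run D
t=30: queue=[D,B,H] q_used=2 → run D
t=31: queue=[B,H] q_used=0 → run B
t=32: queue=[H] q_used=0 → run H
t=33: queue=[H] q_used=1 → run H
t=34: (idle)
t=35: (idle)
t=36: (idle)
t=37: (idle)
t=38: (idle)
t=39: (idle)

completion order = A, E, F, G, D, B, H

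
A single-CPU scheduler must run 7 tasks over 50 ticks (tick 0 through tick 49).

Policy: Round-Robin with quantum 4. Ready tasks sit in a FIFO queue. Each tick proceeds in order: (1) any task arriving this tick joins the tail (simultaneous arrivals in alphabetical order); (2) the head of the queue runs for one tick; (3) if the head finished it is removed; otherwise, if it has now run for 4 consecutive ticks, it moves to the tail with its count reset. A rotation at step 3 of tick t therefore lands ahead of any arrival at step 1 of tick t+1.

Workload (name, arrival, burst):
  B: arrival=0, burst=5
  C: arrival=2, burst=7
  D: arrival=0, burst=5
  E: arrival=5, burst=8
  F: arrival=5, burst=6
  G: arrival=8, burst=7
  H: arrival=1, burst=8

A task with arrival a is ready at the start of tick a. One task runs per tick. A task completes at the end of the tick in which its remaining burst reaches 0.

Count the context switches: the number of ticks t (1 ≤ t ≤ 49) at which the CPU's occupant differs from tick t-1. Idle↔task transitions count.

t=0: queue=[B,D] q_used=0 → run B
t=1: queue=[B,D,H] q_used=1 → run B
t=2: queue=[B,D,H,C] q_used=2 → run B
t=3: queue=[B,D,H,C] q_used=3 → run B
t=4: queue=[D,H,C,B] q_used=0 → run D
t=5: queue=[D,H,C,B,E,F] q_used=1 → run D
t=6: queue=[D,H,C,B,E,F] q_used=2 → run D
t=7: queue=[D,H,C,B,E,F] q_used=3 → run D
t=8: queue=[H,C,B,E,F,D,G] q_used=0 → run H
t=9: queue=[H,C,B,E,F,D,G] q_used=1 → run H
t=10: queue=[H,C,B,E,F,D,G] q_used=2 → run H
t=11: queue=[H,C,B,E,F,D,G] q_used=3 → run H
t=12: queue=[C,B,E,F,D,G,H] q_used=0 → run C
t=13: queue=[C,B,E,F,D,G,H] q_used=1 → run C
t=14: queue=[C,B,E,F,D,G,H] q_used=2 → run C
t=15: queue=[C,B,E,F,D,G,H] q_used=3 → run C
t=16: queue=[B,E,F,D,G,H,C] q_used=0 → run B
t=17: queue=[E,F,D,G,H,C] q_used=0 → run E
t=18: queue=[E,F,D,G,H,C] q_used=1 → run E
t=19: queue=[E,F,D,G,H,C] q_used=2 → run E
t=20: queue=[E,F,D,G,H,C] q_used=3 → run E
t=21: queue=[F,D,G,H,C,E] q_used=0 → run F
t=22: queue=[F,D,G,H,C,E] q_used=1 → run F
t=23: queue=[F,D,G,H,C,E] q_used=2 → run F
t=24: queue=[F,D,G,H,C,E] q_used=3 → run F
t=25: queue=[D,G,H,C,E,F] q_used=0 → run D
t=26: queue=[G,H,C,E,F] q_used=0 → run G
t=27: queue=[G,H,C,E,F] q_used=1 → run G
t=28: queue=[G,H,C,E,F] q_used=2 → run G
t=29: queue=[G,H,C,E,F] q_used=3 → run G
t=30: queue=[H,C,E,F,G] q_used=0 → run H
t=31: queue=[H,C,E,F,G] q_used=1 → run H
t=32: queue=[H,C,E,F,G] q_used=2 → run H
t=33: queue=[H,C,E,F,G] q_used=3 → run H
t=34: queue=[C,E,F,G] q_used=0 → run C
t=35: queue=[C,E,F,G] q_used=1 → run C
t=36: queue=[C,E,F,G] q_used=2 → run C
t=37: queue=[E,F,G] q_used=0 → run E
t=38: queue=[E,F,G] q_used=1 → run E
t=39: queue=[E,F,G] q_used=2 → run E
t=40: queue=[E,F,G] q_used=3 → run E
t=41: queue=[F,G] q_used=0 → run F
t=42: queue=[F,G] q_used=1 → run F
t=43: queue=[G] q_used=0 → run G
t=44: queue=[G] q_used=1 → run G
t=45: queue=[G] q_used=2 → run G
t=46: (idle)
t=47: (idle)
t=48: (idle)
t=49: (idle)

context switches = 14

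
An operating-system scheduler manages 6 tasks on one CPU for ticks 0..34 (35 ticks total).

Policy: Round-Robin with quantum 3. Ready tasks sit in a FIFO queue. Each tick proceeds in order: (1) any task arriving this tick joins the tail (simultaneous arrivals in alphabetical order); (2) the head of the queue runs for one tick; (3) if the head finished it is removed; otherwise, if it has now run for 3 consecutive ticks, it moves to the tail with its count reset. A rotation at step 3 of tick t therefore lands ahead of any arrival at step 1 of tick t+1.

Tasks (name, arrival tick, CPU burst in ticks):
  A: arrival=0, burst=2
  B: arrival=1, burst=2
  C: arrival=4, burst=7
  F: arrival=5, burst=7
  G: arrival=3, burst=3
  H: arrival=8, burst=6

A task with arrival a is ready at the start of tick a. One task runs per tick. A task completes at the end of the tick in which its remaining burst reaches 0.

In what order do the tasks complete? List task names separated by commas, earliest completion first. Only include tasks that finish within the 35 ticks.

t=0: queue=[A] q_used=0 → run A
t=1: queue=[A,B] q_used=1 → run A
t=2: queue=[B] q_used=0 → run B
t=3: queue=[B,G] q_used=1 → run B
t=4: queue=[G,C] q_used=0 → run G
t=5: queue=[G,C,F] q_used=1 → run G
t=6: queue=[G,C,F] q_used=2 → run G
t=7: queue=[C,F] q_used=0 → run C
t=8: queue=[C,F,H] q_used=1 → run C
t=9: queue=[C,F,H] q_used=2 → run C
t=10: queue=[F,H,C] q_used=0 → run F
t=11: queue=[F,H,C] q_used=1 → run F
t=12: queue=[F,H,C] q_used=2 → run F
t=13: queue=[H,C,F] q_used=0 → run H
t=14: queue=[H,C,F] q_used=1 → run H
t=15: queue=[H,C,F] q_used=2 → run H
t=16: queue=[C,F,H] q_used=0 → run C
t=17: queue=[C,F,H] q_used=1 → run C
t=18: queue=[C,F,H] q_used=2 → run C
t=19: queue=[F,H,C] q_used=0 → run F
t=20: queue=[F,H,C] q_used=1 → run F
t=21: queue=[F,H,C] q_used=2 → run F
t=22: queue=[H,C,F] q_used=0 → run H
t=23: queue=[H,C,F] q_used=1 → run H
t=24: queue=[H,C,F] q_used=2 → run H
t=25: queue=[C,F] q_used=0 → run C
t=26: queue=[F] q_used=0 → run F
t=27: (idle)
t=28: (idle)
t=29: (idle)
t=30: (idle)
t=31: (idle)
t=32: (idle)
t=33: (idle)
t=34: (idle)

completion order = A, B, G, H, C, F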